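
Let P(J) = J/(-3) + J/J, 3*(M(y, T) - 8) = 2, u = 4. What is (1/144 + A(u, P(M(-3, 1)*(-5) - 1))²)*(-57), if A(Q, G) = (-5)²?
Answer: -1710019/48 ≈ -35625.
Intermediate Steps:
M(y, T) = 26/3 (M(y, T) = 8 + (⅓)*2 = 8 + ⅔ = 26/3)
P(J) = 1 - J/3 (P(J) = J*(-⅓) + 1 = -J/3 + 1 = 1 - J/3)
A(Q, G) = 25
(1/144 + A(u, P(M(-3, 1)*(-5) - 1))²)*(-57) = (1/144 + 25²)*(-57) = (1/144 + 625)*(-57) = (90001/144)*(-57) = -1710019/48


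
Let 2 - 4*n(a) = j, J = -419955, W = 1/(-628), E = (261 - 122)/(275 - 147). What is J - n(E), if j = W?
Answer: -1054928217/2512 ≈ -4.1996e+5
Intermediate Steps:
E = 139/128 ≈ 1.0859
W = -1/628 ≈ -0.0015924
j = -1/628 ≈ -0.0015924
n(a) = 1257/2512 (n(a) = ½ - ¼*(-1/628) = ½ + 1/2512 = 1257/2512)
J - n(E) = -419955 - 1*1257/2512 = -419955 - 1257/2512 = -1054928217/2512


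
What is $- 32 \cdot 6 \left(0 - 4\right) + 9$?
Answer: $777$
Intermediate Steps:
$- 32 \cdot 6 \left(0 - 4\right) + 9 = - 32 \cdot 6 \left(-4\right) + 9 = \left(-32\right) \left(-24\right) + 9 = 768 + 9 = 777$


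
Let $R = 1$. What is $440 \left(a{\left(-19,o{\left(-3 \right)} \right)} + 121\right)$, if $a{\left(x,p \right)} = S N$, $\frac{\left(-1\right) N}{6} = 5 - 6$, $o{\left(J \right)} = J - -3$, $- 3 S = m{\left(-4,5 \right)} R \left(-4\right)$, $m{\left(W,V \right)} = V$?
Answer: $70840$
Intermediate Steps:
$S = \frac{20}{3}$ ($S = - \frac{5 \cdot 1 \left(-4\right)}{3} = - \frac{5 \left(-4\right)}{3} = \left(- \frac{1}{3}\right) \left(-20\right) = \frac{20}{3} \approx 6.6667$)
$o{\left(J \right)} = 3 + J$ ($o{\left(J \right)} = J + 3 = 3 + J$)
$N = 6$ ($N = - 6 \left(5 - 6\right) = \left(-6\right) \left(-1\right) = 6$)
$a{\left(x,p \right)} = 40$ ($a{\left(x,p \right)} = \frac{20}{3} \cdot 6 = 40$)
$440 \left(a{\left(-19,o{\left(-3 \right)} \right)} + 121\right) = 440 \left(40 + 121\right) = 440 \cdot 161 = 70840$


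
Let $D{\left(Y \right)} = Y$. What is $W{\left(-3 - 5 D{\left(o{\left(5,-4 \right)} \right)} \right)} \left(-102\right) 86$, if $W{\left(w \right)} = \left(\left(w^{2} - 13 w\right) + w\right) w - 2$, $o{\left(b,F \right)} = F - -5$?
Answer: $11245704$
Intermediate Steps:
$o{\left(b,F \right)} = 5 + F$ ($o{\left(b,F \right)} = F + 5 = 5 + F$)
$W{\left(w \right)} = -2 + w \left(w^{2} - 12 w\right)$ ($W{\left(w \right)} = \left(w^{2} - 12 w\right) w - 2 = w \left(w^{2} - 12 w\right) - 2 = -2 + w \left(w^{2} - 12 w\right)$)
$W{\left(-3 - 5 D{\left(o{\left(5,-4 \right)} \right)} \right)} \left(-102\right) 86 = \left(-2 + \left(-3 - 5 \left(5 - 4\right)\right)^{3} - 12 \left(-3 - 5 \left(5 - 4\right)\right)^{2}\right) \left(-102\right) 86 = \left(-2 + \left(-3 - 5\right)^{3} - 12 \left(-3 - 5\right)^{2}\right) \left(-102\right) 86 = \left(-2 + \left(-8\right)^{3} - 12 \left(-8\right)^{2}\right) \left(-102\right) 86 = \left(-2 - 512 - 768\right) \left(-102\right) 86 = \left(-1282\right) \left(-102\right) 86 = 130764 \cdot 86 = 11245704$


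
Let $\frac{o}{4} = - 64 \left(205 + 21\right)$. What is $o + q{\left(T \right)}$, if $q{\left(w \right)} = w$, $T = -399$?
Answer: $-58255$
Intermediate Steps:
$o = -57856$ ($o = 4 \left(- 64 \left(205 + 21\right)\right) = 4 \left(\left(-64\right) 226\right) = 4 \left(-14464\right) = -57856$)
$o + q{\left(T \right)} = -57856 - 399 = -58255$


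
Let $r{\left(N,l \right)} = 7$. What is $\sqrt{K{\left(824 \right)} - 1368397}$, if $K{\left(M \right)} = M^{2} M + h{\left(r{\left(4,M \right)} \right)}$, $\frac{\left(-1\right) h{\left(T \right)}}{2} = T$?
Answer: $\sqrt{558107813} \approx 23624.0$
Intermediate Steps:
$h{\left(T \right)} = - 2 T$
$K{\left(M \right)} = -14 + M^{3}$ ($K{\left(M \right)} = M^{2} M - 14 = M^{3} - 14 = -14 + M^{3}$)
$\sqrt{K{\left(824 \right)} - 1368397} = \sqrt{\left(-14 + 824^{3}\right) - 1368397} = \sqrt{\left(-14 + 559476224\right) - 1368397} = \sqrt{559476210 + \left(-1965174 + 596777\right)} = \sqrt{559476210 - 1368397} = \sqrt{558107813}$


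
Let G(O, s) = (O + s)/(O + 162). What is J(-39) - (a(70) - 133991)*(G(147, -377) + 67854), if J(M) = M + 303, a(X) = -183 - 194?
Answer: 2817247714984/309 ≈ 9.1173e+9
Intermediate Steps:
G(O, s) = (O + s)/(162 + O)
a(X) = -377
J(M) = 303 + M
J(-39) - (a(70) - 133991)*(G(147, -377) + 67854) = (303 - 39) - (-377 - 133991)*((147 - 377)/(162 + 147) + 67854) = 264 - (-134368)*(-230/309 + 67854) = 264 - (-134368)*20966656/309 = 264 - 1*(-2817247633408/309) = 264 + 2817247633408/309 = 2817247714984/309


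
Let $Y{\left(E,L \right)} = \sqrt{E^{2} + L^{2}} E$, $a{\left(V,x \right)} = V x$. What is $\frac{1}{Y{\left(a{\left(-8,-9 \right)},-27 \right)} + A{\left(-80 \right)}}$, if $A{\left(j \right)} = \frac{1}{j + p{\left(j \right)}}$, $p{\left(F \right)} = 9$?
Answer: $\frac{71}{154521732671} + \frac{3266568 \sqrt{73}}{154521732671} \approx 0.00018062$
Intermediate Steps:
$A{\left(j \right)} = \frac{1}{9 + j}$ ($A{\left(j \right)} = \frac{1}{j + 9} = \frac{1}{9 + j}$)
$Y{\left(E,L \right)} = E \sqrt{E^{2} + L^{2}}$
$\frac{1}{Y{\left(a{\left(-8,-9 \right)},-27 \right)} + A{\left(-80 \right)}} = \frac{1}{\left(-8\right) \left(-9\right) \sqrt{\left(\left(-8\right) \left(-9\right)\right)^{2} + \left(-27\right)^{2}} + \frac{1}{9 - 80}} = \frac{1}{72 \sqrt{72^{2} + 729} + \frac{1}{-71}} = \frac{1}{72 \sqrt{5184 + 729} - \frac{1}{71}} = \frac{1}{72 \sqrt{5913} - \frac{1}{71}} = \frac{1}{72 \cdot 9 \sqrt{73} - \frac{1}{71}} = \frac{1}{648 \sqrt{73} - \frac{1}{71}} = \frac{1}{- \frac{1}{71} + 648 \sqrt{73}}$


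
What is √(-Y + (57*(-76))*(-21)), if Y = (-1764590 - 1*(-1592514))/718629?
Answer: 2*√11745144723056214/718629 ≈ 301.62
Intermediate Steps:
Y = -172076/718629 (Y = (-1764590 + 1592514)*(1/718629) = -172076*1/718629 = -172076/718629 ≈ -0.23945)
√(-Y + (57*(-76))*(-21)) = √(-1*(-172076/718629) + (57*(-76))*(-21)) = √(172076/718629 - 4332*(-21)) = √(172076/718629 + 90972) = √(65375289464/718629) = 2*√11745144723056214/718629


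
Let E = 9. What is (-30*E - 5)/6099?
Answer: -275/6099 ≈ -0.045089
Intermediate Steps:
(-30*E - 5)/6099 = (-30*9 - 5)/6099 = (-270 - 5)*(1/6099) = -275*1/6099 = -275/6099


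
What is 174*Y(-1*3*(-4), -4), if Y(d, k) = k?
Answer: -696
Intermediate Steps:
174*Y(-1*3*(-4), -4) = 174*(-4) = -696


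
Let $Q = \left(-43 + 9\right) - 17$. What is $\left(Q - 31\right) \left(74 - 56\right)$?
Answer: $-1476$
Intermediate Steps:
$Q = -51$ ($Q = -34 - 17 = -51$)
$\left(Q - 31\right) \left(74 - 56\right) = \left(-51 - 31\right) \left(74 - 56\right) = \left(-82\right) 18 = -1476$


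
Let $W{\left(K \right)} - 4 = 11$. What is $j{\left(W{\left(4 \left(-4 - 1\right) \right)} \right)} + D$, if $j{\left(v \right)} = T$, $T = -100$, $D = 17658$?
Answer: $17558$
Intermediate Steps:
$W{\left(K \right)} = 15$ ($W{\left(K \right)} = 4 + 11 = 15$)
$j{\left(v \right)} = -100$
$j{\left(W{\left(4 \left(-4 - 1\right) \right)} \right)} + D = -100 + 17658 = 17558$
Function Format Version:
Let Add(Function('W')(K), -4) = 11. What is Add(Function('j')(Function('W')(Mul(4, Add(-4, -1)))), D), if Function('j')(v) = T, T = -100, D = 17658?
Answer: 17558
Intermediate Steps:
Function('W')(K) = 15 (Function('W')(K) = Add(4, 11) = 15)
Function('j')(v) = -100
Add(Function('j')(Function('W')(Mul(4, Add(-4, -1)))), D) = Add(-100, 17658) = 17558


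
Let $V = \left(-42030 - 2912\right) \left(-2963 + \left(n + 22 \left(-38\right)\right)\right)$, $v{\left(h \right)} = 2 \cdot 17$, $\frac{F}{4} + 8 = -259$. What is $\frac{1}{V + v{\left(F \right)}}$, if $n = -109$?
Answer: $\frac{1}{175633370} \approx 5.6937 \cdot 10^{-9}$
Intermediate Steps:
$F = -1068$ ($F = -32 + 4 \left(-259\right) = -32 - 1036 = -1068$)
$v{\left(h \right)} = 34$
$V = 175633336$ ($V = \left(-42030 - 2912\right) \left(-2963 + \left(-109 + 22 \left(-38\right)\right)\right) = - 44942 \left(-2963 - 945\right) = \left(-44942\right) \left(-3908\right) = 175633336$)
$\frac{1}{V + v{\left(F \right)}} = \frac{1}{175633336 + 34} = \frac{1}{175633370}$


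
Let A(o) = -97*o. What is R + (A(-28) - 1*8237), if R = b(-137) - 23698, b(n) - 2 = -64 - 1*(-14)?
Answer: -29267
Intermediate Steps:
b(n) = -48 (b(n) = 2 + (-64 - 1*(-14)) = 2 + (-64 + 14) = 2 - 50 = -48)
R = -23746 (R = -48 - 23698 = -23746)
R + (A(-28) - 1*8237) = -23746 + (-97*(-28) - 1*8237) = -23746 + (2716 - 8237) = -23746 - 5521 = -29267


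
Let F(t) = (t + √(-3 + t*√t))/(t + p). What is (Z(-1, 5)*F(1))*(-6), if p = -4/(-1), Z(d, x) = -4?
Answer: 24/5 + 24*I*√2/5 ≈ 4.8 + 6.7882*I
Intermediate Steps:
p = 4 (p = -4*(-1) = 4)
F(t) = (t + √(-3 + t^(3/2)))/(4 + t) (F(t) = (t + √(-3 + t*√t))/(t + 4) = (t + √(-3 + t^(3/2)))/(4 + t))
(Z(-1, 5)*F(1))*(-6) = -4*(1 + √(-3 + 1^(3/2)))/(4 + 1)*(-6) = -4*(1 + √(-3 + 1))/5*(-6) = -4*(1 + √(-2))/5*(-6) = -4*(1 + I*√2)/5*(-6) = -4*(⅕ + I*√2/5)*(-6) = (-⅘ - 4*I*√2/5)*(-6) = 24/5 + 24*I*√2/5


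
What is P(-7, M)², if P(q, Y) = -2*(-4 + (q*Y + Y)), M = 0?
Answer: 64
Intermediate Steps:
P(q, Y) = 8 - 2*Y - 2*Y*q (P(q, Y) = -2*(-4 + (Y*q + Y)) = -2*(-4 + (Y + Y*q)) = -2*(-4 + Y + Y*q) = 8 - 2*Y - 2*Y*q)
P(-7, M)² = (8 - 2*0 - 2*0*(-7))² = (8 + 0 + 0)² = 8² = 64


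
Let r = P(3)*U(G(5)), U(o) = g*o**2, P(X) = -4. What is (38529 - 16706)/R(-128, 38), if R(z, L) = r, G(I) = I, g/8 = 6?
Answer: -21823/4800 ≈ -4.5465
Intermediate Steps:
g = 48 (g = 8*6 = 48)
U(o) = 48*o**2
r = -4800 (r = -192*5**2 = -192*25 = -4*1200 = -4800)
R(z, L) = -4800
(38529 - 16706)/R(-128, 38) = (38529 - 16706)/(-4800) = 21823*(-1/4800) = -21823/4800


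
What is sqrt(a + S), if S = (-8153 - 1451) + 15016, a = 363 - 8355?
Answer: 2*I*sqrt(645) ≈ 50.794*I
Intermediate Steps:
a = -7992
S = 5412 (S = -9604 + 15016 = 5412)
sqrt(a + S) = sqrt(-7992 + 5412) = sqrt(-2580) = 2*I*sqrt(645)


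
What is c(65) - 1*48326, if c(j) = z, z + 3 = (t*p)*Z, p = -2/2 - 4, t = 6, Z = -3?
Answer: -48239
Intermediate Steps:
p = -5 (p = -2*1/2 - 4 = -1 - 4 = -5)
z = 87 (z = -3 + (6*(-5))*(-3) = -3 - 30*(-3) = -3 + 90 = 87)
c(j) = 87
c(65) - 1*48326 = 87 - 1*48326 = 87 - 48326 = -48239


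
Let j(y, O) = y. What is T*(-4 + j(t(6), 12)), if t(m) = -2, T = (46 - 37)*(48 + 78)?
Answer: -6804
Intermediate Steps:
T = 1134 (T = 9*126 = 1134)
T*(-4 + j(t(6), 12)) = 1134*(-4 - 2) = 1134*(-6) = -6804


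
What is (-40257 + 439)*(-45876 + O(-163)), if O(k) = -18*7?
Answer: 1831707636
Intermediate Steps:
O(k) = -126
(-40257 + 439)*(-45876 + O(-163)) = (-40257 + 439)*(-45876 - 126) = -39818*(-46002) = 1831707636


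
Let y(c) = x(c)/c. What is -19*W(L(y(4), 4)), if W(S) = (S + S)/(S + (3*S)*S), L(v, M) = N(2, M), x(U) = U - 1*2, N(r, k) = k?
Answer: -38/13 ≈ -2.9231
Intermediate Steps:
x(U) = -2 + U (x(U) = U - 2 = -2 + U)
y(c) = (-2 + c)/c
L(v, M) = M
W(S) = 2*S/(S + 3*S²) (W(S) = (2*S)/(S + 3*S²) = 2*S/(S + 3*S²))
-19*W(L(y(4), 4)) = -38/(1 + 3*4) = -38/(1 + 12) = -38/13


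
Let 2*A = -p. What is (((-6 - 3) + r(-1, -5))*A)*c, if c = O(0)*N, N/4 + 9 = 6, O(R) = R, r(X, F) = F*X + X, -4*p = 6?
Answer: 0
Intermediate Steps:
p = -3/2 (p = -1/4*6 = -3/2 ≈ -1.5000)
r(X, F) = X + F*X
N = -12 (N = -36 + 4*6 = -36 + 24 = -12)
c = 0 (c = 0*(-12) = 0)
A = 3/4 (A = (-1*(-3/2))/2 = (1/2)*(3/2) = 3/4 ≈ 0.75000)
(((-6 - 3) + r(-1, -5))*A)*c = (((-6 - 3) - (1 - 5))*(3/4))*0 = ((-9 - 1*(-4))*(3/4))*0 = ((-9 + 4)*(3/4))*0 = -5*3/4*0 = -15/4*0 = 0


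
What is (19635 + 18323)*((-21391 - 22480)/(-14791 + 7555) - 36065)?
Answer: -4952047539151/3618 ≈ -1.3687e+9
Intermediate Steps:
(19635 + 18323)*((-21391 - 22480)/(-14791 + 7555) - 36065) = 37958*(-43871/(-7236) - 36065) = 37958*(-43871*(-1/7236) - 36065) = 37958*(43871/7236 - 36065) = 37958*(-260922469/7236) = -4952047539151/3618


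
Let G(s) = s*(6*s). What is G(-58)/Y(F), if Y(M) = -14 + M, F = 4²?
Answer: 10092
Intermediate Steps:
F = 16
G(s) = 6*s²
G(-58)/Y(F) = (6*(-58)²)/(-14 + 16) = (6*3364)/2 = 20184*(½) = 10092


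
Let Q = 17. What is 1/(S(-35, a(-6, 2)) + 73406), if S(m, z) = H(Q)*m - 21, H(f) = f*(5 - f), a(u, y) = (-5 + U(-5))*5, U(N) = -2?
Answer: 1/80525 ≈ 1.2419e-5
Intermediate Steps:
a(u, y) = -35 (a(u, y) = (-5 - 2)*5 = -7*5 = -35)
S(m, z) = -21 - 204*m (S(m, z) = (17*(5 - 1*17))*m - 21 = (17*(5 - 17))*m - 21 = (17*(-12))*m - 21 = -204*m - 21 = -21 - 204*m)
1/(S(-35, a(-6, 2)) + 73406) = 1/((-21 - 204*(-35)) + 73406) = 1/((-21 + 7140) + 73406) = 1/(7119 + 73406) = 1/80525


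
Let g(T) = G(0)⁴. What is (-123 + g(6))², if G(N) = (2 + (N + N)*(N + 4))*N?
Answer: 15129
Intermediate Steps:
G(N) = N*(2 + 2*N*(4 + N)) (G(N) = (2 + (2*N)*(4 + N))*N = (2 + 2*N*(4 + N))*N = N*(2 + 2*N*(4 + N)))
g(T) = 0 (g(T) = (2*0*(1 + 0² + 4*0))⁴ = (2*0*(1 + 0 + 0))⁴ = (2*0*1)⁴ = 0⁴ = 0)
(-123 + g(6))² = (-123 + 0)² = (-123)² = 15129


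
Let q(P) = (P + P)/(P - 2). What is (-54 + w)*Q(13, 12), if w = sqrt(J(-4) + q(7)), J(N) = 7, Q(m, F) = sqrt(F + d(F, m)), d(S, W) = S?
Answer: -108*sqrt(6) + 14*sqrt(30)/5 ≈ -249.21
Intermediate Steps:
Q(m, F) = sqrt(2)*sqrt(F) (Q(m, F) = sqrt(F + F) = sqrt(2*F) = sqrt(2)*sqrt(F))
q(P) = 2*P/(-2 + P) (q(P) = (2*P)/(-2 + P) = 2*P/(-2 + P))
w = 7*sqrt(5)/5 (w = sqrt(7 + 2*7/(-2 + 7)) = sqrt(7 + 2*7/5) = sqrt(7 + 2*7*(1/5)) = sqrt(7 + 14/5) = sqrt(49/5) = 7*sqrt(5)/5 ≈ 3.1305)
(-54 + w)*Q(13, 12) = (-54 + 7*sqrt(5)/5)*(sqrt(2)*sqrt(12)) = (-54 + 7*sqrt(5)/5)*(sqrt(2)*(2*sqrt(3))) = (-54 + 7*sqrt(5)/5)*(2*sqrt(6)) = 2*sqrt(6)*(-54 + 7*sqrt(5)/5)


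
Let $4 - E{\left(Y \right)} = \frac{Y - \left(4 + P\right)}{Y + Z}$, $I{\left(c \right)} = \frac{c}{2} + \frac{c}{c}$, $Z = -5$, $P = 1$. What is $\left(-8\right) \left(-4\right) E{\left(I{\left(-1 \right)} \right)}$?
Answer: $96$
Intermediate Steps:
$I{\left(c \right)} = 1 + \frac{c}{2}$ ($I{\left(c \right)} = c \frac{1}{2} + 1 = \frac{c}{2} + 1 = 1 + \frac{c}{2}$)
$E{\left(Y \right)} = 3$ ($E{\left(Y \right)} = 4 - \frac{Y - 5}{Y - 5} = 4 - \frac{Y - 5}{-5 + Y} = 4 - \frac{-5 + Y}{-5 + Y} = 4 - 1 = 3$)
$\left(-8\right) \left(-4\right) E{\left(I{\left(-1 \right)} \right)} = \left(-8\right) \left(-4\right) 3 = 32 \cdot 3 = 96$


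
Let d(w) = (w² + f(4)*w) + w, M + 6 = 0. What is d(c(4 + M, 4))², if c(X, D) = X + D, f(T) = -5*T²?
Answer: 23716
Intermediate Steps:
M = -6 (M = -6 + 0 = -6)
c(X, D) = D + X
d(w) = w² - 79*w (d(w) = (w² + (-5*4²)*w) + w = (w² + (-5*16)*w) + w = (w² - 80*w) + w = w² - 79*w)
d(c(4 + M, 4))² = ((4 + (4 - 6))*(-79 + (4 + (4 - 6))))² = ((4 - 2)*(-79 + (4 - 2)))² = (2*(-79 + 2))² = (2*(-77))² = (-154)² = 23716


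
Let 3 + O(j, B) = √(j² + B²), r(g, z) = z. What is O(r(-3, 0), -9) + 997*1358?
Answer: 1353932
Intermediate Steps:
O(j, B) = -3 + √(B² + j²) (O(j, B) = -3 + √(j² + B²) = -3 + √(B² + j²))
O(r(-3, 0), -9) + 997*1358 = (-3 + √((-9)² + 0²)) + 997*1358 = (-3 + √(81 + 0)) + 1353926 = (-3 + √81) + 1353926 = (-3 + 9) + 1353926 = 6 + 1353926 = 1353932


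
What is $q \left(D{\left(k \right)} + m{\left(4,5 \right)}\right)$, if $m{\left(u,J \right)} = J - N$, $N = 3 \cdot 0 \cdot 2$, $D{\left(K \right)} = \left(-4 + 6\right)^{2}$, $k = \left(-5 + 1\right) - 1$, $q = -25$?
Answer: $-225$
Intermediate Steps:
$k = -5$ ($k = -4 - 1 = -5$)
$D{\left(K \right)} = 4$ ($D{\left(K \right)} = 2^{2} = 4$)
$N = 0$ ($N = 0 \cdot 2 = 0$)
$m{\left(u,J \right)} = J$ ($m{\left(u,J \right)} = J - 0 = J + 0 = J$)
$q \left(D{\left(k \right)} + m{\left(4,5 \right)}\right) = - 25 \left(4 + 5\right) = \left(-25\right) 9 = -225$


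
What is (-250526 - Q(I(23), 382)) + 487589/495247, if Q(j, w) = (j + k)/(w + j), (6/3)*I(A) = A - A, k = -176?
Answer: -23697663023867/94592177 ≈ -2.5052e+5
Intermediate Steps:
I(A) = 0 (I(A) = (A - A)/2 = (½)*0 = 0)
Q(j, w) = (-176 + j)/(j + w) (Q(j, w) = (j - 176)/(w + j) = (-176 + j)/(j + w))
(-250526 - Q(I(23), 382)) + 487589/495247 = (-250526 - (-176 + 0)/(0 + 382)) + 487589/495247 = (-250526 - (-176)/382) + 487589*(1/495247) = (-250526 - (-176)/382) + 487589/495247 = (-250526 - 1*(-88/191)) + 487589/495247 = (-250526 + 88/191) + 487589/495247 = -47850378/191 + 487589/495247 = -23697663023867/94592177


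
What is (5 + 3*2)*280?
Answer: 3080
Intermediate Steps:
(5 + 3*2)*280 = (5 + 6)*280 = 11*280 = 3080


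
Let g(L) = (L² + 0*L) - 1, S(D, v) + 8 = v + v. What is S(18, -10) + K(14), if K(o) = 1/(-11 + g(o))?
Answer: -5151/184 ≈ -27.995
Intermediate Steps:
S(D, v) = -8 + 2*v (S(D, v) = -8 + (v + v) = -8 + 2*v)
g(L) = -1 + L² (g(L) = (L² + 0) - 1 = L² - 1 = -1 + L²)
K(o) = 1/(-12 + o²) (K(o) = 1/(-11 + (-1 + o²)) = 1/(-12 + o²))
S(18, -10) + K(14) = (-8 + 2*(-10)) + 1/(-12 + 14²) = (-8 - 20) + 1/(-12 + 196) = -28 + 1/184 = -5151/184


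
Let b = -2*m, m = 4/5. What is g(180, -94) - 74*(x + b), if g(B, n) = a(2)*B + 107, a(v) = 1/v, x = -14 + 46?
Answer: -10263/5 ≈ -2052.6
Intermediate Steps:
m = ⅘ (m = 4*(⅕) = ⅘ ≈ 0.80000)
x = 32
b = -8/5 (b = -2*⅘ = -8/5 ≈ -1.6000)
g(B, n) = 107 + B/2 (g(B, n) = B/2 + 107 = 107 + B/2)
g(180, -94) - 74*(x + b) = (107 + (½)*180) - 74*(32 - 8/5) = (107 + 90) - 74*152/5 = 197 - 11248/5 = -10263/5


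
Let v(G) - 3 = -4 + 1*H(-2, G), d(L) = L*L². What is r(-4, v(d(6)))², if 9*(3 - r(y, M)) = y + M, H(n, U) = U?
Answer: 33856/81 ≈ 417.98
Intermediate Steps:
d(L) = L³
v(G) = -1 + G (v(G) = 3 + (-4 + 1*G) = 3 + (-4 + G) = -1 + G)
r(y, M) = 3 - M/9 - y/9 (r(y, M) = 3 - (y + M)/9 = 3 - (M + y)/9 = 3 + (-M/9 - y/9) = 3 - M/9 - y/9)
r(-4, v(d(6)))² = (3 - (-1 + 6³)/9 - ⅑*(-4))² = (3 - (-1 + 216)/9 + 4/9)² = (3 - ⅑*215 + 4/9)² = (3 - 215/9 + 4/9)² = (-184/9)² = 33856/81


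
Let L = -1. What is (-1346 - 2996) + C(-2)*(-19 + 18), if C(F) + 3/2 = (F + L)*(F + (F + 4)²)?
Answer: -8669/2 ≈ -4334.5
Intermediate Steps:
C(F) = -3/2 + (-1 + F)*(F + (4 + F)²) (C(F) = -3/2 + (F - 1)*(F + (F + 4)²) = -3/2 + (-1 + F)*(F + (4 + F)²))
(-1346 - 2996) + C(-2)*(-19 + 18) = (-1346 - 2996) + (-35/2 + (-2)³ + 7*(-2) + 8*(-2)²)*(-19 + 18) = -4342 + (-35/2 - 8 - 14 + 8*4)*(-1) = -4342 + (-35/2 - 8 - 14 + 32)*(-1) = -4342 - 15/2*(-1) = -4342 + 15/2 = -8669/2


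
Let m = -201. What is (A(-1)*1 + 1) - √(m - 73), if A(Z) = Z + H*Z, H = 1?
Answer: -1 - I*√274 ≈ -1.0 - 16.553*I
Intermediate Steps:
A(Z) = 2*Z (A(Z) = Z + 1*Z = Z + Z = 2*Z)
(A(-1)*1 + 1) - √(m - 73) = ((2*(-1))*1 + 1) - √(-201 - 73) = (-2*1 + 1) - √(-274) = (-2 + 1) - I*√274 = -1 - I*√274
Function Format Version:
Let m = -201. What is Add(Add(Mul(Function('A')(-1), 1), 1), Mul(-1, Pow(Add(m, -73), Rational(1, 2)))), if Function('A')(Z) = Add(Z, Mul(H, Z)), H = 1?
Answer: Add(-1, Mul(-1, I, Pow(274, Rational(1, 2)))) ≈ Add(-1.0000, Mul(-16.553, I))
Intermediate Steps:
Function('A')(Z) = Mul(2, Z) (Function('A')(Z) = Add(Z, Mul(1, Z)) = Add(Z, Z) = Mul(2, Z))
Add(Add(Mul(Function('A')(-1), 1), 1), Mul(-1, Pow(Add(m, -73), Rational(1, 2)))) = Add(Add(Mul(Mul(2, -1), 1), 1), Mul(-1, Pow(Add(-201, -73), Rational(1, 2)))) = Add(Add(Mul(-2, 1), 1), Mul(-1, Pow(-274, Rational(1, 2)))) = Add(Add(-2, 1), Mul(-1, Mul(I, Pow(274, Rational(1, 2))))) = Add(-1, Mul(-1, I, Pow(274, Rational(1, 2))))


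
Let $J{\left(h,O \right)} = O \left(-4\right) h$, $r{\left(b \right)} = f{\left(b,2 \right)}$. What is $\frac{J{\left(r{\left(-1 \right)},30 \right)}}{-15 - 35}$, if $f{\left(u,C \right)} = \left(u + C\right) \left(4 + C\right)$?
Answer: $\frac{72}{5} \approx 14.4$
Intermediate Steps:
$f{\left(u,C \right)} = \left(4 + C\right) \left(C + u\right)$ ($f{\left(u,C \right)} = \left(C + u\right) \left(4 + C\right) = \left(4 + C\right) \left(C + u\right)$)
$r{\left(b \right)} = 12 + 6 b$ ($r{\left(b \right)} = 2^{2} + 4 \cdot 2 + 4 b + 2 b = 4 + 8 + 4 b + 2 b = 12 + 6 b$)
$J{\left(h,O \right)} = - 4 O h$
$\frac{J{\left(r{\left(-1 \right)},30 \right)}}{-15 - 35} = \frac{\left(-4\right) 30 \left(12 + 6 \left(-1\right)\right)}{-15 - 35} = \frac{\left(-4\right) 30 \left(12 - 6\right)}{-50} = - \frac{\left(-4\right) 30 \cdot 6}{50} = \left(- \frac{1}{50}\right) \left(-720\right) = \frac{72}{5}$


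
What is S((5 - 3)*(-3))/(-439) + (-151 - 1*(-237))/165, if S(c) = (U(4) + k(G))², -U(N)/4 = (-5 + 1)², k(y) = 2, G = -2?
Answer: -596506/72435 ≈ -8.2350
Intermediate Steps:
U(N) = -64 (U(N) = -4*(-5 + 1)² = -4*(-4)² = -4*16 = -64)
S(c) = 3844 (S(c) = (-64 + 2)² = (-62)² = 3844)
S((5 - 3)*(-3))/(-439) + (-151 - 1*(-237))/165 = 3844/(-439) + (-151 - 1*(-237))/165 = 3844*(-1/439) + (-151 + 237)*(1/165) = -3844/439 + 86*(1/165) = -3844/439 + 86/165 = -596506/72435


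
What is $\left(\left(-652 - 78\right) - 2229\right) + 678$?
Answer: $-2281$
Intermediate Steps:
$\left(\left(-652 - 78\right) - 2229\right) + 678 = \left(-730 - 2229\right) + 678 = -2959 + 678 = -2281$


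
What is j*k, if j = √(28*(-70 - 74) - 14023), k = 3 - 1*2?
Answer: I*√18055 ≈ 134.37*I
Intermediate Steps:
k = 1 (k = 3 - 2 = 1)
j = I*√18055 (j = √(28*(-144) - 14023) = √(-4032 - 14023) = √(-18055) = I*√18055 ≈ 134.37*I)
j*k = (I*√18055)*1 = I*√18055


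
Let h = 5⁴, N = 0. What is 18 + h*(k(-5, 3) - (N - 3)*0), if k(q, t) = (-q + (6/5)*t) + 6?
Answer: 9143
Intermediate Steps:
k(q, t) = 6 - q + 6*t/5 (k(q, t) = (-q + (6*(⅕))*t) + 6 = (-q + 6*t/5) + 6 = 6 - q + 6*t/5)
h = 625
18 + h*(k(-5, 3) - (N - 3)*0) = 18 + 625*((6 - 1*(-5) + (6/5)*3) - (0 - 3)*0) = 18 + 625*((6 + 5 + 18/5) - (-3)*0) = 18 + 625*(73/5 - 1*0) = 18 + 625*(73/5 + 0) = 18 + 625*(73/5) = 18 + 9125 = 9143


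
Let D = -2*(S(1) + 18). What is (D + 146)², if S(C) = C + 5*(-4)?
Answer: 21904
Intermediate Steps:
S(C) = -20 + C (S(C) = C - 20 = -20 + C)
D = 2 (D = -2*((-20 + 1) + 18) = -2*(-19 + 18) = -2*(-1) = 2)
(D + 146)² = (2 + 146)² = 148² = 21904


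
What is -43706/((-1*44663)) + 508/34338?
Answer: 12910724/12996933 ≈ 0.99337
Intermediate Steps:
-43706/((-1*44663)) + 508/34338 = -43706/(-44663) + 508*(1/34338) = -43706*(-1/44663) + 254/17169 = 43706/44663 + 254/17169 = 12910724/12996933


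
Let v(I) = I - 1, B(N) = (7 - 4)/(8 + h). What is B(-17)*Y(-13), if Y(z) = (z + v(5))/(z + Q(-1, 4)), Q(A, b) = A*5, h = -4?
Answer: 3/8 ≈ 0.37500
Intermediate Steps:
Q(A, b) = 5*A
B(N) = ¾ (B(N) = (7 - 4)/(8 - 4) = 3/4 = 3*(¼) = ¾)
v(I) = -1 + I
Y(z) = (4 + z)/(-5 + z) (Y(z) = (z + (-1 + 5))/(z + 5*(-1)) = (z + 4)/(z - 5) = (4 + z)/(-5 + z))
B(-17)*Y(-13) = 3*((4 - 13)/(-5 - 13))/4 = 3*(-9/(-18))/4 = 3*(-1/18*(-9))/4 = (¾)*(½) = 3/8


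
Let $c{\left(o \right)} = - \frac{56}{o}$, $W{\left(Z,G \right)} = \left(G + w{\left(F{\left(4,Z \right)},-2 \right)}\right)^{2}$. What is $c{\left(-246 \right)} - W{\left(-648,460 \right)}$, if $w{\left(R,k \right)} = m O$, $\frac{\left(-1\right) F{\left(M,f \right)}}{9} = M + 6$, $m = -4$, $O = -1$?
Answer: $- \frac{26481380}{123} \approx -2.153 \cdot 10^{5}$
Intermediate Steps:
$F{\left(M,f \right)} = -54 - 9 M$ ($F{\left(M,f \right)} = - 9 \left(M + 6\right) = - 9 \left(6 + M\right) = -54 - 9 M$)
$w{\left(R,k \right)} = 4$ ($w{\left(R,k \right)} = \left(-4\right) \left(-1\right) = 4$)
$W{\left(Z,G \right)} = \left(4 + G\right)^{2}$ ($W{\left(Z,G \right)} = \left(G + 4\right)^{2} = \left(4 + G\right)^{2}$)
$c{\left(-246 \right)} - W{\left(-648,460 \right)} = - \frac{56}{-246} - \left(4 + 460\right)^{2} = \left(-56\right) \left(- \frac{1}{246}\right) - 464^{2} = \frac{28}{123} - 215296 = - \frac{26481380}{123}$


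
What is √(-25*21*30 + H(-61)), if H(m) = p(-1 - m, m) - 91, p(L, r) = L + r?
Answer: 89*I*√2 ≈ 125.86*I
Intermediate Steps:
H(m) = -92 (H(m) = ((-1 - m) + m) - 91 = -1 - 91 = -92)
√(-25*21*30 + H(-61)) = √(-25*21*30 - 92) = √(-525*30 - 92) = √(-15750 - 92) = √(-15842) = 89*I*√2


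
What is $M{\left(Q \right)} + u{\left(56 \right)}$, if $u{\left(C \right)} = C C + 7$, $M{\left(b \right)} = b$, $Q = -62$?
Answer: $3081$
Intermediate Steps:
$u{\left(C \right)} = 7 + C^{2}$ ($u{\left(C \right)} = C^{2} + 7 = 7 + C^{2}$)
$M{\left(Q \right)} + u{\left(56 \right)} = -62 + \left(7 + 56^{2}\right) = -62 + \left(7 + 3136\right) = -62 + 3143 = 3081$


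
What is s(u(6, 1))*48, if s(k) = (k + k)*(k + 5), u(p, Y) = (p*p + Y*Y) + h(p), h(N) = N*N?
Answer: 546624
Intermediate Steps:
h(N) = N**2
u(p, Y) = Y**2 + 2*p**2 (u(p, Y) = (p*p + Y*Y) + p**2 = (p**2 + Y**2) + p**2 = (Y**2 + p**2) + p**2 = Y**2 + 2*p**2)
s(k) = 2*k*(5 + k) (s(k) = (2*k)*(5 + k) = 2*k*(5 + k))
s(u(6, 1))*48 = (2*(1**2 + 2*6**2)*(5 + (1**2 + 2*6**2)))*48 = (2*(1 + 2*36)*(5 + (1 + 2*36)))*48 = (2*(1 + 72)*(5 + (1 + 72)))*48 = (2*73*(5 + 73))*48 = (2*73*78)*48 = 11388*48 = 546624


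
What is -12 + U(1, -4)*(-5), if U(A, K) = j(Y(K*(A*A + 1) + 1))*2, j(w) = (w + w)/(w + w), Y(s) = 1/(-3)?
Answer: -22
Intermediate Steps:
Y(s) = -1/3
j(w) = 1 (j(w) = (2*w)/((2*w)) = (2*w)*(1/(2*w)) = 1)
U(A, K) = 2 (U(A, K) = 1*2 = 2)
-12 + U(1, -4)*(-5) = -12 + 2*(-5) = -12 - 10 = -22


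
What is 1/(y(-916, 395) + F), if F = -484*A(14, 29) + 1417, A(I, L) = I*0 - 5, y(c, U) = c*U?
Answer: -1/357983 ≈ -2.7934e-6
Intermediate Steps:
y(c, U) = U*c
A(I, L) = -5 (A(I, L) = 0 - 5 = -5)
F = 3837 (F = -484*(-5) + 1417 = 2420 + 1417 = 3837)
1/(y(-916, 395) + F) = 1/(395*(-916) + 3837) = 1/(-361820 + 3837) = 1/(-357983) = -1/357983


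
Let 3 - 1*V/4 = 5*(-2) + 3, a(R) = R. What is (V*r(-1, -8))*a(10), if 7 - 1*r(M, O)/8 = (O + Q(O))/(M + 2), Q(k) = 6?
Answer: 28800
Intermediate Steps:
V = 40 (V = 12 - 4*(5*(-2) + 3) = 12 - 4*(-10 + 3) = 12 - 4*(-7) = 12 + 28 = 40)
r(M, O) = 56 - 8*(6 + O)/(2 + M) (r(M, O) = 56 - 8*(O + 6)/(M + 2) = 56 - 8*(6 + O)/(2 + M))
(V*r(-1, -8))*a(10) = (40*(8*(8 - 1*(-8) + 7*(-1))/(2 - 1)))*10 = (40*(8*(8 + 8 - 7)/1))*10 = (40*(8*1*9))*10 = (40*72)*10 = 2880*10 = 28800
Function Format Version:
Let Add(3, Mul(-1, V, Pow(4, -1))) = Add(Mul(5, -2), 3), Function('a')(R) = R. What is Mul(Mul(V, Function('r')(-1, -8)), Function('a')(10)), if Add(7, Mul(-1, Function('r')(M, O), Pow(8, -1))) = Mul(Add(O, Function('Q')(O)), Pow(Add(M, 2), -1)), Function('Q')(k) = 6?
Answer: 28800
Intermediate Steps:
V = 40 (V = Add(12, Mul(-4, Add(Mul(5, -2), 3))) = Add(12, Mul(-4, Add(-10, 3))) = Add(12, Mul(-4, -7)) = Add(12, 28) = 40)
Function('r')(M, O) = Add(56, Mul(-8, Pow(Add(2, M), -1), Add(6, O))) (Function('r')(M, O) = Add(56, Mul(-8, Mul(Add(O, 6), Pow(Add(M, 2), -1)))) = Add(56, Mul(-8, Mul(Add(6, O), Pow(Add(2, M), -1)))) = Add(56, Mul(-8, Mul(Pow(Add(2, M), -1), Add(6, O)))) = Add(56, Mul(-8, Pow(Add(2, M), -1), Add(6, O))))
Mul(Mul(V, Function('r')(-1, -8)), Function('a')(10)) = Mul(Mul(40, Mul(8, Pow(Add(2, -1), -1), Add(8, Mul(-1, -8), Mul(7, -1)))), 10) = Mul(Mul(40, Mul(8, Pow(1, -1), Add(8, 8, -7))), 10) = Mul(Mul(40, Mul(8, 1, 9)), 10) = Mul(Mul(40, 72), 10) = Mul(2880, 10) = 28800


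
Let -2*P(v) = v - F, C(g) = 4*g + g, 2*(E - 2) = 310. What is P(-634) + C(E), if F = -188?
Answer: 1008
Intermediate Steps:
E = 157 (E = 2 + (½)*310 = 2 + 155 = 157)
C(g) = 5*g
P(v) = -94 - v/2 (P(v) = -(v - 1*(-188))/2 = -(v + 188)/2 = -(188 + v)/2 = -94 - v/2)
P(-634) + C(E) = (-94 - ½*(-634)) + 5*157 = (-94 + 317) + 785 = 223 + 785 = 1008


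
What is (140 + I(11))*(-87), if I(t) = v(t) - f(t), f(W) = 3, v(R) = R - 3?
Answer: -12615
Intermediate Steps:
v(R) = -3 + R
I(t) = -6 + t (I(t) = (-3 + t) - 1*3 = (-3 + t) - 3 = -6 + t)
(140 + I(11))*(-87) = (140 + (-6 + 11))*(-87) = (140 + 5)*(-87) = 145*(-87) = -12615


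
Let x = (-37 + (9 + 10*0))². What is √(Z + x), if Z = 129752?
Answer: 42*√74 ≈ 361.30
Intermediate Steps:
x = 784 (x = (-37 + (9 + 0))² = (-37 + 9)² = (-28)² = 784)
√(Z + x) = √(129752 + 784) = √130536 = 42*√74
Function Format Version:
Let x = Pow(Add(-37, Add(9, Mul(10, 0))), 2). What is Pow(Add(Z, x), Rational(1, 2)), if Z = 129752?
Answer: Mul(42, Pow(74, Rational(1, 2))) ≈ 361.30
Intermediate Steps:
x = 784 (x = Pow(Add(-37, Add(9, 0)), 2) = Pow(Add(-37, 9), 2) = Pow(-28, 2) = 784)
Pow(Add(Z, x), Rational(1, 2)) = Pow(Add(129752, 784), Rational(1, 2)) = Pow(130536, Rational(1, 2)) = Mul(42, Pow(74, Rational(1, 2)))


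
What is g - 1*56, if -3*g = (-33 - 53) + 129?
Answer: -211/3 ≈ -70.333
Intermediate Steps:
g = -43/3 (g = -((-33 - 53) + 129)/3 = -(-86 + 129)/3 = -⅓*43 = -43/3 ≈ -14.333)
g - 1*56 = -43/3 - 1*56 = -43/3 - 56 = -211/3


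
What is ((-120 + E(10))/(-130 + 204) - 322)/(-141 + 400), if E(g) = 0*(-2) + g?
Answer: -11969/9583 ≈ -1.2490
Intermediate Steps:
E(g) = g (E(g) = 0 + g = g)
((-120 + E(10))/(-130 + 204) - 322)/(-141 + 400) = ((-120 + 10)/(-130 + 204) - 322)/(-141 + 400) = (-110/74 - 322)/259 = (-110*1/74 - 322)/259 = (-55/37 - 322)/259 = (1/259)*(-11969/37) = -11969/9583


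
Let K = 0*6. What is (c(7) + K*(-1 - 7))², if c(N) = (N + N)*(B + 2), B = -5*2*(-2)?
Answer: 94864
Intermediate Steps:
K = 0
B = 20 (B = -10*(-2) = 20)
c(N) = 44*N (c(N) = (N + N)*(20 + 2) = (2*N)*22 = 44*N)
(c(7) + K*(-1 - 7))² = (44*7 + 0*(-1 - 7))² = (308 + 0*(-8))² = (308 + 0)² = 308² = 94864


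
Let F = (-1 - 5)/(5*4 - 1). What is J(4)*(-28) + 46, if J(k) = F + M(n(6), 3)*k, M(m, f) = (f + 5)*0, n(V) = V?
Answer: 1042/19 ≈ 54.842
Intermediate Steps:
F = -6/19 (F = -6/(20 - 1) = -6/19 ≈ -0.31579)
M(m, f) = 0 (M(m, f) = (5 + f)*0 = 0)
J(k) = -6/19 (J(k) = -6/19 + 0*k = -6/19 + 0 = -6/19)
J(4)*(-28) + 46 = -6/19*(-28) + 46 = 168/19 + 46 = 1042/19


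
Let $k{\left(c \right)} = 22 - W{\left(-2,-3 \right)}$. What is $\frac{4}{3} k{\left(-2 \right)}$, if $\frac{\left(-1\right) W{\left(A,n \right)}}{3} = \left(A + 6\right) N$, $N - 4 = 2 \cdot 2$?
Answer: $\frac{472}{3} \approx 157.33$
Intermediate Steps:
$N = 8$ ($N = 4 + 2 \cdot 2 = 4 + 4 = 8$)
$W{\left(A,n \right)} = -144 - 24 A$ ($W{\left(A,n \right)} = - 3 \left(A + 6\right) 8 = - 3 \left(6 + A\right) 8 = - 3 \left(48 + 8 A\right) = -144 - 24 A$)
$k{\left(c \right)} = 118$ ($k{\left(c \right)} = 22 - \left(-144 - -48\right) = 22 - \left(-144 + 48\right) = 22 - -96 = 22 + 96 = 118$)
$\frac{4}{3} k{\left(-2 \right)} = \frac{4}{3} \cdot 118 = \frac{472}{3}$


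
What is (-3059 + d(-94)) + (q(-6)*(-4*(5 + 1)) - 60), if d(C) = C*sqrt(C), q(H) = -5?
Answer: -2999 - 94*I*sqrt(94) ≈ -2999.0 - 911.36*I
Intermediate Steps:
d(C) = C**(3/2)
(-3059 + d(-94)) + (q(-6)*(-4*(5 + 1)) - 60) = (-3059 + (-94)**(3/2)) + (-(-20)*(5 + 1) - 60) = (-3059 - 94*I*sqrt(94)) + (-(-20)*6 - 60) = (-3059 - 94*I*sqrt(94)) + (-5*(-24) - 60) = (-3059 - 94*I*sqrt(94)) + (120 - 60) = (-3059 - 94*I*sqrt(94)) + 60 = -2999 - 94*I*sqrt(94)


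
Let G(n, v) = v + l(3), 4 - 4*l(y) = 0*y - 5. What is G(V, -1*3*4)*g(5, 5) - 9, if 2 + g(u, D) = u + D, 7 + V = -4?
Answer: -87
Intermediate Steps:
l(y) = 9/4 (l(y) = 1 - (0*y - 5)/4 = 1 - (0 - 5)/4 = 1 - ¼*(-5) = 1 + 5/4 = 9/4)
V = -11 (V = -7 - 4 = -11)
g(u, D) = -2 + D + u (g(u, D) = -2 + (u + D) = -2 + (D + u) = -2 + D + u)
G(n, v) = 9/4 + v (G(n, v) = v + 9/4 = 9/4 + v)
G(V, -1*3*4)*g(5, 5) - 9 = (9/4 - 1*3*4)*(-2 + 5 + 5) - 9 = (9/4 - 3*4)*8 - 9 = (9/4 - 12)*8 - 9 = -39/4*8 - 9 = -78 - 9 = -87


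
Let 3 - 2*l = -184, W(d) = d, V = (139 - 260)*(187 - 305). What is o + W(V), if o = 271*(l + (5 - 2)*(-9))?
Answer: 64599/2 ≈ 32300.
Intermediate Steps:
V = 14278 (V = -121*(-118) = 14278)
l = 187/2 (l = 3/2 - ½*(-184) = 3/2 + 92 = 187/2 ≈ 93.500)
o = 36043/2 (o = 271*(187/2 + (5 - 2)*(-9)) = 271*(187/2 + 3*(-9)) = 271*(187/2 - 27) = 271*(133/2) = 36043/2 ≈ 18022.)
o + W(V) = 36043/2 + 14278 = 64599/2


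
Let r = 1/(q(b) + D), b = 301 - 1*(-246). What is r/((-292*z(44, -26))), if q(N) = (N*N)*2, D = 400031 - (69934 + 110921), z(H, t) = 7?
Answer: -1/1671162136 ≈ -5.9839e-10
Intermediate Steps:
D = 219176 (D = 400031 - 1*180855 = 400031 - 180855 = 219176)
b = 547 (b = 301 + 246 = 547)
q(N) = 2*N² (q(N) = N²*2 = 2*N²)
r = 1/817594 (r = 1/(2*547² + 219176) = 1/(2*299209 + 219176) = 1/(598418 + 219176) = 1/817594 ≈ 1.2231e-6)
r/((-292*z(44, -26))) = 1/(817594*((-292*7))) = (1/817594)/(-2044) = (1/817594)*(-1/2044) = -1/1671162136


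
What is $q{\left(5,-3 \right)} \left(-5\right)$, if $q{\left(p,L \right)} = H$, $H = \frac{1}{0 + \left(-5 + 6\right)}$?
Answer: $-5$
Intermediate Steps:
$H = 1$ ($H = \frac{1}{0 + 1} = 1^{-1} = 1$)
$q{\left(p,L \right)} = 1$
$q{\left(5,-3 \right)} \left(-5\right) = 1 \left(-5\right) = -5$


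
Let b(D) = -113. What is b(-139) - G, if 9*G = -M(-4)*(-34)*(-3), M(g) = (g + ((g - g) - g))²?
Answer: -113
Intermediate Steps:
M(g) = 0 (M(g) = (g + (0 - g))² = (g - g)² = 0² = 0)
G = 0 (G = (-0*(-34)*(-3))/9 = (-0*(-3))/9 = (-1*0)/9 = (⅑)*0 = 0)
b(-139) - G = -113 - 1*0 = -113 + 0 = -113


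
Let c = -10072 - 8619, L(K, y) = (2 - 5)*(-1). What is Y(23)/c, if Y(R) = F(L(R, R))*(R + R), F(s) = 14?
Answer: -644/18691 ≈ -0.034455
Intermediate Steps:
L(K, y) = 3 (L(K, y) = -3*(-1) = 3)
Y(R) = 28*R (Y(R) = 14*(R + R) = 14*(2*R) = 28*R)
c = -18691
Y(23)/c = (28*23)/(-18691) = 644*(-1/18691) = -644/18691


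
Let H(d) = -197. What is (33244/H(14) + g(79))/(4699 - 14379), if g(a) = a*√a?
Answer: 8311/476740 - 79*√79/9680 ≈ -0.055105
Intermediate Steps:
g(a) = a^(3/2)
(33244/H(14) + g(79))/(4699 - 14379) = (33244/(-197) + 79^(3/2))/(4699 - 14379) = (33244*(-1/197) + 79*√79)/(-9680) = (-33244/197 + 79*√79)*(-1/9680) = 8311/476740 - 79*√79/9680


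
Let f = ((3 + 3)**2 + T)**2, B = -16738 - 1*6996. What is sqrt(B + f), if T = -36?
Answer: I*sqrt(23734) ≈ 154.06*I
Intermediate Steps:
B = -23734 (B = -16738 - 6996 = -23734)
f = 0 (f = ((3 + 3)**2 - 36)**2 = (6**2 - 36)**2 = (36 - 36)**2 = 0**2 = 0)
sqrt(B + f) = sqrt(-23734 + 0) = sqrt(-23734) = I*sqrt(23734)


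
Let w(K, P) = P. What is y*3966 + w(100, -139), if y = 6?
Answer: 23657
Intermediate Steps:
y*3966 + w(100, -139) = 6*3966 - 139 = 23796 - 139 = 23657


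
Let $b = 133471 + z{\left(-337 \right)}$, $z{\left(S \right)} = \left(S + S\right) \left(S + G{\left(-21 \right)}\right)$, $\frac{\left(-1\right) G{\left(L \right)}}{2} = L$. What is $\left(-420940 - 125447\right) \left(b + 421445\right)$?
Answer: $-411837015702$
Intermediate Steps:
$G{\left(L \right)} = - 2 L$
$z{\left(S \right)} = 2 S \left(42 + S\right)$ ($z{\left(S \right)} = \left(S + S\right) \left(S - -42\right) = 2 S \left(S + 42\right) = 2 S \left(42 + S\right)$)
$b = 332301$ ($b = 133471 + 2 \left(-337\right) \left(42 - 337\right) = 133471 + 2 \left(-337\right) \left(-295\right) = 133471 + 198830 = 332301$)
$\left(-420940 - 125447\right) \left(b + 421445\right) = \left(-420940 - 125447\right) \left(332301 + 421445\right) = \left(-546387\right) 753746 = -411837015702$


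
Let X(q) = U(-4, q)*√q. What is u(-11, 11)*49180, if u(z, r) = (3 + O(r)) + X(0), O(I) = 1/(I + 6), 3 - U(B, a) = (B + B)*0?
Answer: 2557360/17 ≈ 1.5043e+5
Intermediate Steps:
U(B, a) = 3 (U(B, a) = 3 - (B + B)*0 = 3 - 2*B*0 = 3 - 1*0 = 3 + 0 = 3)
O(I) = 1/(6 + I)
X(q) = 3*√q
u(z, r) = 3 + 1/(6 + r) (u(z, r) = (3 + 1/(6 + r)) + 3*√0 = (3 + 1/(6 + r)) + 3*0 = (3 + 1/(6 + r)) + 0 = 3 + 1/(6 + r))
u(-11, 11)*49180 = ((19 + 3*11)/(6 + 11))*49180 = ((19 + 33)/17)*49180 = ((1/17)*52)*49180 = (52/17)*49180 = 2557360/17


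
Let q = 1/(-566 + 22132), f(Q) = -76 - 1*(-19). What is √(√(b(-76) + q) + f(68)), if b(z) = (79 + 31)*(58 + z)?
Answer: √(-26510264292 + 21566*I*√920882843314)/21566 ≈ 2.7669 + 8.0409*I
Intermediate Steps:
f(Q) = -57 (f(Q) = -76 + 19 = -57)
b(z) = 6380 + 110*z (b(z) = 110*(58 + z) = 6380 + 110*z)
q = 1/21566 ≈ 4.6369e-5
√(√(b(-76) + q) + f(68)) = √(√((6380 + 110*(-76)) + 1/21566) - 57) = √(√((6380 - 8360) + 1/21566) - 57) = √(√(-1980 + 1/21566) - 57) = √(√(-42700679/21566) - 57) = √(I*√920882843314/21566 - 57) = √(-57 + I*√920882843314/21566)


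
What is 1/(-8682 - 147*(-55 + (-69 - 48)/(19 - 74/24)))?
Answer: 191/92361 ≈ 0.0020680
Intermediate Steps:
1/(-8682 - 147*(-55 + (-69 - 48)/(19 - 74/24))) = 1/(-8682 - 147*(-55 - 117/(19 - 74*1/24))) = 1/(-8682 - 147*(-55 - 117/(19 - 37/12))) = 1/(-8682 - 147*(-55 - 117/191/12)) = 1/(-8682 - 147*(-55 - 117*12/191)) = 1/(-8682 - 147*(-55 - 1404/191)) = 1/(-8682 - 147*(-11909/191)) = 1/(-8682 + 1750623/191) = 1/(92361/191) = 191/92361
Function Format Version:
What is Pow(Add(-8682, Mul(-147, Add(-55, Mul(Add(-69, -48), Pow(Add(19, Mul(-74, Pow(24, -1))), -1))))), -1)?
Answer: Rational(191, 92361) ≈ 0.0020680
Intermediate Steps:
Pow(Add(-8682, Mul(-147, Add(-55, Mul(Add(-69, -48), Pow(Add(19, Mul(-74, Pow(24, -1))), -1))))), -1) = Pow(Add(-8682, Mul(-147, Add(-55, Mul(-117, Pow(Add(19, Mul(-74, Rational(1, 24))), -1))))), -1) = Pow(Add(-8682, Mul(-147, Add(-55, Mul(-117, Pow(Add(19, Rational(-37, 12)), -1))))), -1) = Pow(Add(-8682, Mul(-147, Add(-55, Mul(-117, Pow(Rational(191, 12), -1))))), -1) = Pow(Add(-8682, Mul(-147, Add(-55, Mul(-117, Rational(12, 191))))), -1) = Pow(Add(-8682, Mul(-147, Add(-55, Rational(-1404, 191)))), -1) = Pow(Add(-8682, Mul(-147, Rational(-11909, 191))), -1) = Pow(Add(-8682, Rational(1750623, 191)), -1) = Pow(Rational(92361, 191), -1) = Rational(191, 92361)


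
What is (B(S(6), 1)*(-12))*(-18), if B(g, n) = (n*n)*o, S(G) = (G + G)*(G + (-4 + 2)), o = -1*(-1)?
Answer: 216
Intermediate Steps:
o = 1
S(G) = 2*G*(-2 + G) (S(G) = (2*G)*(G - 2) = (2*G)*(-2 + G) = 2*G*(-2 + G))
B(g, n) = n² (B(g, n) = (n*n)*1 = n²*1 = n²)
(B(S(6), 1)*(-12))*(-18) = (1²*(-12))*(-18) = (1*(-12))*(-18) = -12*(-18) = 216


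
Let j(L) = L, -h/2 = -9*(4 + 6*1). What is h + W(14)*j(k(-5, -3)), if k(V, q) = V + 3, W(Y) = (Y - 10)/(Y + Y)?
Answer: 1258/7 ≈ 179.71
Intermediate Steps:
W(Y) = (-10 + Y)/(2*Y) (W(Y) = (-10 + Y)/((2*Y)) = (-10 + Y)*(1/(2*Y)) = (-10 + Y)/(2*Y))
k(V, q) = 3 + V
h = 180 (h = -(-18)*(4 + 6*1) = -(-18)*(4 + 6) = -(-18)*10 = -2*(-90) = 180)
h + W(14)*j(k(-5, -3)) = 180 + ((½)*(-10 + 14)/14)*(3 - 5) = 180 + ((½)*(1/14)*4)*(-2) = 180 + (⅐)*(-2) = 180 - 2/7 = 1258/7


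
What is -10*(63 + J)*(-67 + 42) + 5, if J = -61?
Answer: 505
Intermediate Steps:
-10*(63 + J)*(-67 + 42) + 5 = -10*(63 - 61)*(-67 + 42) + 5 = -20*(-25) + 5 = -10*(-50) + 5 = 500 + 5 = 505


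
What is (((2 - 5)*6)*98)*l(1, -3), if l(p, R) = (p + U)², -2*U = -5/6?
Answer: -14161/4 ≈ -3540.3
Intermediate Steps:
U = 5/12 (U = -(-5)/(2*6) = -½*(-⅚) = 5/12 ≈ 0.41667)
l(p, R) = (5/12 + p)² (l(p, R) = (p + 5/12)² = (5/12 + p)²)
(((2 - 5)*6)*98)*l(1, -3) = (((2 - 5)*6)*98)*((5 + 12*1)²/144) = (-3*6*98)*((5 + 12)²/144) = (-18*98)*((1/144)*17²) = -49*289/4 = -1764*289/144 = -14161/4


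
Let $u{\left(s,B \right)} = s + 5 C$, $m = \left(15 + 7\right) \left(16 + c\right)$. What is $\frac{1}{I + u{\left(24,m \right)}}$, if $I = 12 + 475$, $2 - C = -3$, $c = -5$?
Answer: $\frac{1}{536} \approx 0.0018657$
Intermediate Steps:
$C = 5$ ($C = 2 - -3 = 2 + 3 = 5$)
$m = 242$ ($m = \left(15 + 7\right) \left(16 - 5\right) = 22 \cdot 11 = 242$)
$u{\left(s,B \right)} = 25 + s$ ($u{\left(s,B \right)} = s + 5 \cdot 5 = s + 25 = 25 + s$)
$I = 487$
$\frac{1}{I + u{\left(24,m \right)}} = \frac{1}{487 + \left(25 + 24\right)} = \frac{1}{487 + 49} = \frac{1}{536}$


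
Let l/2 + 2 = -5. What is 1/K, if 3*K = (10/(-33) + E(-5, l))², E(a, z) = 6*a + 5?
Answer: 3267/697225 ≈ 0.0046857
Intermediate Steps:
l = -14 (l = -4 + 2*(-5) = -4 - 10 = -14)
E(a, z) = 5 + 6*a
K = 697225/3267 (K = (10/(-33) + (5 + 6*(-5)))²/3 = (10*(-1/33) + (5 - 30))²/3 = (-10/33 - 25)²/3 = (-835/33)²/3 = (⅓)*(697225/1089) = 697225/3267 ≈ 213.41)
1/K = 1/(697225/3267) = 3267/697225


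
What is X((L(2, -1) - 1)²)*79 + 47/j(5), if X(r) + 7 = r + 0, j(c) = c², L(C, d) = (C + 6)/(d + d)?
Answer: 35597/25 ≈ 1423.9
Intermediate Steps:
L(C, d) = (6 + C)/(2*d) (L(C, d) = (6 + C)/((2*d)) = (6 + C)*(1/(2*d)) = (6 + C)/(2*d))
X(r) = -7 + r (X(r) = -7 + (r + 0) = -7 + r)
X((L(2, -1) - 1)²)*79 + 47/j(5) = (-7 + ((½)*(6 + 2)/(-1) - 1)²)*79 + 47/(5²) = (-7 + ((½)*(-1)*8 - 1)²)*79 + 47/25 = (-7 + (-4 - 1)²)*79 + 47*(1/25) = (-7 + (-5)²)*79 + 47/25 = (-7 + 25)*79 + 47/25 = 18*79 + 47/25 = 1422 + 47/25 = 35597/25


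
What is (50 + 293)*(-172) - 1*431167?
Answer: -490163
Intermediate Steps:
(50 + 293)*(-172) - 1*431167 = 343*(-172) - 431167 = -58996 - 431167 = -490163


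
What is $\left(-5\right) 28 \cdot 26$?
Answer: $-3640$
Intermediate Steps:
$\left(-5\right) 28 \cdot 26 = \left(-140\right) 26 = -3640$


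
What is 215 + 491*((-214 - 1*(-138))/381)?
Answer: 44599/381 ≈ 117.06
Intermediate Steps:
215 + 491*((-214 - 1*(-138))/381) = 215 + 491*((-214 + 138)*(1/381)) = 215 + 491*(-76*1/381) = 215 + 491*(-76/381) = 215 - 37316/381 = 44599/381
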